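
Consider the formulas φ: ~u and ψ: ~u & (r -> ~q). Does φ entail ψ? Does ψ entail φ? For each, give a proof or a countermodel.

(⇒) This fails. Under u = F, q = T, r = T, the left side is true but the right side is false.

(⇐) Assume the antecedent. If u is true, the antecedent cannot hold. If u is false, ~u reduces to true regardless of the other variables. Either way ~u holds.

Only the converse holds.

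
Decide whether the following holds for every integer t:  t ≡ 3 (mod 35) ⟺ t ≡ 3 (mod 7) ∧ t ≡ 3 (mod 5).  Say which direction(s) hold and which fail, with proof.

(⟹) Suppose t ≡ 3 (mod 35); write t = 35j + 3. Since 7 ∣ 35, reducing mod 7 gives t ≡ 3 (mod 7); since 5 ∣ 35, reducing mod 5 gives t ≡ 3 (mod 5).

(⟸) Conversely, if t ≡ 3 (mod 7) and t ≡ 3 (mod 5), then by the Chinese remainder theorem t ≡ 3 (mod 35). This is exactly t ≡ 3 (mod 35).

Both directions hold; the statement is true.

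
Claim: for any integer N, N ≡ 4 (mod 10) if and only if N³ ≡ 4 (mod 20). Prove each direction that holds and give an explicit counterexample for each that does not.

(⟹) Suppose N ≡ 4 (mod 10). Working modulo 20, N ∈ {4, 14}; for each such r, r³ ≡ 4 (mod 20).

(⟸) Conversely, the residues r modulo 20 with r³ ≡ 4 (mod 20) are exactly {4, 14}, and each is ≡ 4 (mod 10).

Both implications hold.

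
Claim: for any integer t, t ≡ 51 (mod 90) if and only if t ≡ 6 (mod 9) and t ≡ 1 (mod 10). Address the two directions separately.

(⟹) Suppose t ≡ 51 (mod 90); write t = 90j + 51. Since 9 ∣ 90, reducing mod 9 gives t ≡ 51 ≡ 6 (mod 9); since 10 ∣ 90, reducing mod 10 gives t ≡ 51 ≡ 1 (mod 10).

(⟸) Conversely, if t ≡ 6 (mod 9) and t ≡ 1 (mod 10), then by the Chinese remainder theorem t ≡ 51 (mod 90). This is exactly t ≡ 51 (mod 90).

The biconditional holds.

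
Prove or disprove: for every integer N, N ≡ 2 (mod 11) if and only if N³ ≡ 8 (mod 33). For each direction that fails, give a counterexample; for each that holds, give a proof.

The forward direction fails; the converse holds.

(⇒) This fails: take N = 13. Then 13 ≡ 2 (mod 11), but 13³ = 2197 ≡ 19 (mod 33), not 8.

(⇐) Conversely, the residues r modulo 33 with r³ ≡ 8 (mod 33) are exactly {2}, and each is ≡ 2 (mod 11).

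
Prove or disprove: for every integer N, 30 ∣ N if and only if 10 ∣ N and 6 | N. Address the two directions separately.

Both directions hold; the statement is true.

(⟸) Suppose 10 ∣ N and 6 ∣ N. Any common multiple of 10 and 6 is a multiple of their lcm; here lcm(10, 6) = 10·6/gcd(10, 6) = 60/2 = 30, so 30 ∣ N.

(⟹) If 30 ∣ N, write N = 30q. Since 30 = 3·10, N = 10·(3q), so 10 ∣ N; and since 30 = 5·6, N = 6·(5q), so 6 ∣ N.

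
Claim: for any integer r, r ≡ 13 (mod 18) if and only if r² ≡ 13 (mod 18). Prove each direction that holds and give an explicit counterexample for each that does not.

(⟹) This fails: take r = 13. Then 13 ≡ 13 (mod 18), but 13² = 169 ≡ 7 (mod 18), not 13.

(⟸) This fails: take r = 7. Then 7² = 49 ≡ 13 (mod 18), yet 7 ≡ 7 (mod 18), not 13.

(⇒) fails and (⇐) fails.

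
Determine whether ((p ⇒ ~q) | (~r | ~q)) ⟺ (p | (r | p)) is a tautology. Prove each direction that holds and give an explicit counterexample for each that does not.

(⇒) This fails. Under p = F, r = F, q = F, the left side is true but the right side is false.

(⇐) This fails. Under p = T, r = T, q = T, the left side is false but the right side is true.

Both directions fail.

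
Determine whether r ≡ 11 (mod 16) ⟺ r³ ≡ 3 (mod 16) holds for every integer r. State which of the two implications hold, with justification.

Both implications hold.

(⇒) Suppose r ≡ 11 (mod 16). Write r = 16j + 11. Then (16j + 11)³ = 4096j³ + 8448j² + 5808j + 1331 = 16(256j³ + 528j² + 363j + 83) + 3, so r³ ≡ 3 (mod 16).

(⇐) Conversely, suppose r³ ≡ 3 (mod 16). The only residue r in {0, …, 15} with r³ ≡ 3 (mod 16) is r = 11, so r ≡ 11 (mod 16).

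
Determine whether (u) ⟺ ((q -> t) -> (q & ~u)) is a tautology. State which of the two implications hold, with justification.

[⇒] This fails. Under u = T, q = F, t = F, the left side is true but the right side is false.

[⇐] This fails. Under u = F, q = T, t = F, the left side is false but the right side is true.

Both directions fail.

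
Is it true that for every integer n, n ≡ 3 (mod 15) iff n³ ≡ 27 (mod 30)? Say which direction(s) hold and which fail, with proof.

(⟹) This fails: take n = 18. Then 18 ≡ 3 (mod 15), but 18³ = 5832 ≡ 12 (mod 30), not 27.

(⟸) Conversely, the residues r modulo 30 with r³ ≡ 27 (mod 30) are exactly {3}, and each is ≡ 3 (mod 15).

Only the converse holds.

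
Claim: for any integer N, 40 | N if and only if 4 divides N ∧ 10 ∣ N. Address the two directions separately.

The forward direction holds; the converse fails.

(⟸) This fails: take N = 20. Both 4 ∣ 20 and 10 ∣ 20, yet 20 is not a multiple of 40 (since 20 = 0·40 + 20), so 40 ∤ 20.

(⟹) If 40 ∣ N, write N = 40q. Since 40 = 10·4, N = 4·(10q), so 4 ∣ N; and since 40 = 4·10, N = 10·(4q), so 10 ∣ N.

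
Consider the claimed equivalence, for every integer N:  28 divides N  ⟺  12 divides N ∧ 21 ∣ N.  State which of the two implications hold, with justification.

(⟹) This fails: take N = 28. Certainly 28 ∣ 28, but 12 ∤ 28.

(⟸) Suppose 12 ∣ N and 21 ∣ N. Any common multiple of 12 and 21 is a multiple of their lcm; here lcm(12, 21) = 12·21/gcd(12, 21) = 252/3 = 84, so 84 ∣ N. Since 28 ∣ 84, it follows that 28 ∣ N.

The forward direction fails; the converse holds.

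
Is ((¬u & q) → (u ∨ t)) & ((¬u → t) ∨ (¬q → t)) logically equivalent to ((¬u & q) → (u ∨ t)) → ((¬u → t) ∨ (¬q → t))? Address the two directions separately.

Not equivalent: only (⇒) holds.

(⇒) Assume the antecedent. If u is true, the consequent reduces to true regardless of the other variables. If u is false, the antecedent forces (u = F, t = T, q = F) or (u = F, t = T, q = T), and the consequent holds there. Either way the consequent holds.

(⇐) This fails. Under u = F, t = F, q = T, the left side is false but the right side is true.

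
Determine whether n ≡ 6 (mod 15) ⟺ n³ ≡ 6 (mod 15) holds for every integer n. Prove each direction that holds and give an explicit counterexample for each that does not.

Both directions hold.

[⇒] Suppose n ≡ 6 (mod 15). Write n = 15j + 6. Then (15j + 6)³ = 3375j³ + 4050j² + 1620j + 216 = 15(225j³ + 270j² + 108j + 14) + 6, so n³ ≡ 6 (mod 15).

[⇐] Conversely, suppose n³ ≡ 6 (mod 15). The only residue r in {0, …, 14} with r³ ≡ 6 (mod 15) is r = 6, so n ≡ 6 (mod 15).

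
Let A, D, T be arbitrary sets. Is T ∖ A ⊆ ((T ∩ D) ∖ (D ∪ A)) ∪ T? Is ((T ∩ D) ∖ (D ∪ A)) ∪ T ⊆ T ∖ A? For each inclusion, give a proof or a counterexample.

The sets are not equal: only the forward inclusion holds.

(⊇) This inclusion fails. Take A = {1}, D = ∅, T = {1}; then 1 ∈ ((T ∩ D) ∖ (D ∪ A)) ∪ T but 1 ∉ T ∖ A.

(⊆) Let x ∈ T ∖ A. Then either x ∈ T and x ∉ A, D; or x ∈ D ∩ T and x ∉ A. In each case x ∈ ((T ∩ D) ∖ (D ∪ A)) ∪ T, so T ∖ A ⊆ ((T ∩ D) ∖ (D ∪ A)) ∪ T.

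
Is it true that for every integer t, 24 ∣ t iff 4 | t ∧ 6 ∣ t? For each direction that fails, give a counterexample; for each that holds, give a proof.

(⇒) holds; (⇐) fails.

(⇒) If 24 ∣ t, write t = 24q. Since 24 = 6·4, t = 4·(6q), so 4 ∣ t; and since 24 = 4·6, t = 6·(4q), so 6 ∣ t.

(⇐) This fails: take t = 12. Both 4 ∣ 12 and 6 ∣ 12, yet 12 is not a multiple of 24 (since 12 = 0·24 + 12), so 24 ∤ 12.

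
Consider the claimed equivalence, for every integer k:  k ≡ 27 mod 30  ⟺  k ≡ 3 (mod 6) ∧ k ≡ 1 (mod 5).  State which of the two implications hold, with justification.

(⟹) This fails: k = 27 gives 27 ≡ 27 (mod 30) but 27 ≡ 2 (mod 5), so the conjunction on the right does not hold.

(⟸) This fails: k = 21 satisfies both congruences on the right (21 ≡ 3 mod 6 and 21 ≡ 1 mod 5) yet 21 ≡ 21 (mod 30), not 27.

Neither direction holds.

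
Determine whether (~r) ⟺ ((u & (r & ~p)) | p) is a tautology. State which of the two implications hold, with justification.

(⟹) This fails. Under u = F, p = F, r = F, the left side is true but the right side is false.

(⟸) This fails. Under u = T, p = F, r = T, the left side is false but the right side is true.

(⇒) fails and (⇐) fails.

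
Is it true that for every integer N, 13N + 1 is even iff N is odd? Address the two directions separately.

Both implications hold.

(→) Suppose 13N + 1 is even. Since 13 is odd, 13N and N have the same parity, so 13N + 1 ≡ N + 1 (mod 2). As 1 is odd, 13N + 1 is even exactly when N is odd. Thus N is odd.

(←) Conversely, suppose N is odd; write N = 2j + 1. Then 13N + 1 = 13·(2j + 1) + 1 = 2·13j + 14, which is even.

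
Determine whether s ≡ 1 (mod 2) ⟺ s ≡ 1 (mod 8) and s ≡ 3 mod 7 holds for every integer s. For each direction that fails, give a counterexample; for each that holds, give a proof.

Converse. If s ≡ 1 (mod 8) and s ≡ 3 (mod 7), then by the Chinese remainder theorem s ≡ 17 (mod 56). Since 17 ≡ 1 (mod 2) and 2 ∣ 56, we get s ≡ 1 (mod 2).

Forward direction. This fails: s = 1 gives 1 ≡ 1 (mod 2) but 1 ≡ 1 (mod 7), so the conjunction on the right does not hold.

Not equivalent: only (⇐) holds.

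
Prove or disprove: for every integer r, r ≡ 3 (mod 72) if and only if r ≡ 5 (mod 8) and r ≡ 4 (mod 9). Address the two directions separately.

Both directions fail.

(⇒) This fails: r = 3 gives 3 ≡ 3 (mod 72) but 3 ≡ 3 (mod 8), so the conjunction on the right does not hold.

(⇐) This fails: r = 13 satisfies both congruences on the right (13 ≡ 5 mod 8 and 13 ≡ 4 mod 9) yet 13 ≡ 13 (mod 72), not 3.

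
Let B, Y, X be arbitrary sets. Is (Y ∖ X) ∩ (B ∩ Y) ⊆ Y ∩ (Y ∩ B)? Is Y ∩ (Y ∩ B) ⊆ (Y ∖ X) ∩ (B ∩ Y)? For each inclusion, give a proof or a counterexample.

(⊆) holds; (⊇) fails.

(⟹) Let x ∈ (Y ∖ X) ∩ (B ∩ Y). Then x ∈ B ∩ Y and x ∉ X, from which x ∈ Y ∩ (Y ∩ B).

(⟸) This inclusion fails. Take B = {1}, Y = {1}, X = {1}; then 1 ∈ Y ∩ (Y ∩ B) but 1 ∉ (Y ∖ X) ∩ (B ∩ Y).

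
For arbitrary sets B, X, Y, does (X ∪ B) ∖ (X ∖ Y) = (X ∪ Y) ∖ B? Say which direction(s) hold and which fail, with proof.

(⟹) This inclusion fails. Take B = {1}, X = ∅, Y = ∅; then 1 ∈ (X ∪ B) ∖ (X ∖ Y) but 1 ∉ (X ∪ Y) ∖ B.

(⟸) This inclusion fails. Take B = ∅, X = {1}, Y = ∅; then 1 ∈ (X ∪ Y) ∖ B but 1 ∉ (X ∪ B) ∖ (X ∖ Y).

Both inclusions fail.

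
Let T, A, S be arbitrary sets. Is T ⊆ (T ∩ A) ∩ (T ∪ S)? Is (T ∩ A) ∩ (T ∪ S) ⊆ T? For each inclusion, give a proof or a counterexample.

(⟸) Let x ∈ (T ∩ A) ∩ (T ∪ S). Then either x ∈ T ∩ A and x ∉ S; or x ∈ T ∩ A ∩ S. In each case x ∈ T, so (T ∩ A) ∩ (T ∪ S) ⊆ T.

(⟹) This inclusion fails. Take T = {1}, A = ∅, S = ∅; then 1 ∈ T but 1 ∉ (T ∩ A) ∩ (T ∪ S).

(⊆) fails; (⊇) holds.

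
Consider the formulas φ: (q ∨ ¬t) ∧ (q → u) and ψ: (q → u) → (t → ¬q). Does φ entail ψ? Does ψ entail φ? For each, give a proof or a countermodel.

Neither direction holds.

Forward direction. This fails. Under q = T, u = T, t = T, the left side is true but the right side is false.

Converse. This fails. Under q = T, u = F, t = F, the left side is false but the right side is true.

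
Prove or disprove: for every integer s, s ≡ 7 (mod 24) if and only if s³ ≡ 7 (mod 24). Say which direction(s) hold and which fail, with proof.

Both directions hold; the statement is true.

(⟹) Suppose s ≡ 7 (mod 24). Write s = 24j + 7. Then (24j + 7)³ = 13824j³ + 12096j² + 3528j + 343 = 24(576j³ + 504j² + 147j + 14) + 7, so s³ ≡ 7 (mod 24).

(⟸) Conversely, suppose s³ ≡ 7 (mod 24). The only residue r in {0, …, 23} with r³ ≡ 7 (mod 24) is r = 7, so s ≡ 7 (mod 24).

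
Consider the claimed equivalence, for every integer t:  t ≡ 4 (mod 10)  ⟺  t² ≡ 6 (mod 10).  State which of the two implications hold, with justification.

(→) Suppose t ≡ 4 (mod 10). Write t = 10j + 4. Then (10j + 4)² = 100j² + 80j + 16 = 10(10j² + 8j + 1) + 6, so t² ≡ 6 (mod 10).

(←) This fails: take t = 6. Then 6² = 36 ≡ 6 (mod 10), yet 6 ≡ 6 (mod 10), not 4.

Not equivalent: only (⇒) holds.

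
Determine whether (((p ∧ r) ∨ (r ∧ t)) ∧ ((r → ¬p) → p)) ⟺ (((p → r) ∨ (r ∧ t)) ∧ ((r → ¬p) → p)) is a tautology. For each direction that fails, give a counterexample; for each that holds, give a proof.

(⟹) Assume the antecedent. If t is true, the antecedent forces (t = T, r = T, p = T), and the consequent holds there. If t is false, the antecedent forces (t = F, r = T, p = T), and the consequent holds there. Either way the consequent holds.

(⟸) Assume the antecedent. If t is true, the antecedent forces (t = T, r = T, p = T), and the consequent holds there. If t is false, the antecedent forces (t = F, r = T, p = T), and the consequent holds there. Either way the consequent holds.

The biconditional holds.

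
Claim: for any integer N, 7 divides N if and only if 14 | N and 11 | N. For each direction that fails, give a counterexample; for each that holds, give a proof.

(⇒) fails; (⇐) holds.

(←) Suppose 14 ∣ N and 11 ∣ N. Any common multiple of 14 and 11 is a multiple of their lcm; here gcd(14, 11) = 1, so lcm(14, 11) = 14·11 = 154, so 154 ∣ N. Since 7 ∣ 154, it follows that 7 ∣ N.

(→) This fails: take N = 7. Certainly 7 ∣ 7, but 14 ∤ 7.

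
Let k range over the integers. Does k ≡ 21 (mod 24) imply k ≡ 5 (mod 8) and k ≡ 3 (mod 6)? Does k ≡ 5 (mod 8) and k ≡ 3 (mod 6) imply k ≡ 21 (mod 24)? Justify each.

Both implications hold.

[⇐] If k ≡ 5 (mod 8) and k ≡ 3 (mod 6), then by the Chinese remainder theorem k ≡ 21 (mod 24). This is exactly k ≡ 21 (mod 24).

[⇒] Suppose k ≡ 21 (mod 24); write k = 24j + 21. Since 8 ∣ 24, reducing mod 8 gives k ≡ 21 ≡ 5 (mod 8); since 6 ∣ 24, reducing mod 6 gives k ≡ 21 ≡ 3 (mod 6).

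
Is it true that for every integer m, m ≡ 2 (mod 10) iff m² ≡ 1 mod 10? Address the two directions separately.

[⇒] This fails: take m = 2. Then 2 ≡ 2 (mod 10), but 2² = 4 ≡ 4 (mod 10), not 1.

[⇐] This fails: take m = 1. Then 1² = 1 ≡ 1 (mod 10), yet 1 ≡ 1 (mod 10), not 2.

Both directions fail.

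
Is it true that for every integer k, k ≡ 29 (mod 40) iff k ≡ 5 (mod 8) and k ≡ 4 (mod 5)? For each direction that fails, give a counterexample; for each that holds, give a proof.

(⟹) Suppose k ≡ 29 (mod 40); write k = 40j + 29. Since 8 ∣ 40, reducing mod 8 gives k ≡ 29 ≡ 5 (mod 8); since 5 ∣ 40, reducing mod 5 gives k ≡ 29 ≡ 4 (mod 5).

(⟸) Conversely, if k ≡ 5 (mod 8) and k ≡ 4 (mod 5), then by the Chinese remainder theorem k ≡ 29 (mod 40). This is exactly k ≡ 29 (mod 40).

Equivalent; both directions hold.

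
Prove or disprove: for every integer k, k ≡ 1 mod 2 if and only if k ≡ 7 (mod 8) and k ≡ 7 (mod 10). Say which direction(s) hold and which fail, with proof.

(⇒) This fails: k = 1 gives 1 ≡ 1 (mod 2) but 1 ≡ 1 (mod 8), so the conjunction on the right does not hold.

(⇐) Conversely, if k ≡ 7 (mod 8) and k ≡ 7 (mod 10), then by the Chinese remainder theorem k ≡ 7 (mod 40). Since 7 ≡ 1 (mod 2) and 2 ∣ 40, we get k ≡ 1 (mod 2).

The forward direction fails; the converse holds.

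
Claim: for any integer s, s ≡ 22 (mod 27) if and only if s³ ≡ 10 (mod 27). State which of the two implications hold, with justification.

The forward direction holds; the converse fails.

(→) Suppose s ≡ 22 (mod 27). Write s = 27j + 22. Then (27j + 22)³ = 19683j³ + 48114j² + 39204j + 10648 = 27(729j³ + 1782j² + 1452j + 394) + 10, so s³ ≡ 10 (mod 27).

(←) This fails: take s = 4. Then 4³ = 64 ≡ 10 (mod 27), yet 4 ≡ 4 (mod 27), not 22.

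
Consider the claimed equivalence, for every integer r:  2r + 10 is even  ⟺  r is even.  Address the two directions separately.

The forward direction fails; the converse holds.

[⇒] This fails: take r = 7. Then 2r + 10 = 24, which is even, yet r = 7 is odd, not even.

[⇐] Suppose r is even. Since 2 is even, 2r is even for every r, so 2r + 10 has the same parity as 10, which is even. Hence 2r + 10 is even.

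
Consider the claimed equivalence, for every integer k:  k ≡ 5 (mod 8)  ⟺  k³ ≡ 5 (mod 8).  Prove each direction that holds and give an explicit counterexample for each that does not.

Both directions hold.

(→) Suppose k ≡ 5 (mod 8). Write k = 8j + 5. Then (8j + 5)³ = 512j³ + 960j² + 600j + 125 = 8(64j³ + 120j² + 75j + 15) + 5, so k³ ≡ 5 (mod 8).

(←) For the converse, argue contrapositively. If k ≢ 5 (mod 8), then k is congruent to one of 0, 1, 2, 3, 4, 6, 7 modulo 8, and these give k³ ≡ 0, 1, 0, 3, 0, 0, 7 respectively — never 5.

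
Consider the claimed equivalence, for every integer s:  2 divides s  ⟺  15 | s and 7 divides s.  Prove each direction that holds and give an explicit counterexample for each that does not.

Both directions fail.

Forward direction. This fails: take s = 2. Certainly 2 ∣ 2, but 15 ∤ 2.

Converse. This fails: take s = 105. Both 15 ∣ 105 and 7 ∣ 105, yet 105 is not a multiple of 2 (since 105 = 52·2 + 1), so 2 ∤ 105.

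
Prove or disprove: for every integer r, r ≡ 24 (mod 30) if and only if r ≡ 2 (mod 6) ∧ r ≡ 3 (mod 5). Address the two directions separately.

Forward direction. This fails: r = 24 gives 24 ≡ 24 (mod 30) but 24 ≡ 0 (mod 6), so the conjunction on the right does not hold.

Converse. This fails: r = 8 satisfies both congruences on the right (8 ≡ 2 mod 6 and 8 ≡ 3 mod 5) yet 8 ≡ 8 (mod 30), not 24.

Neither direction holds.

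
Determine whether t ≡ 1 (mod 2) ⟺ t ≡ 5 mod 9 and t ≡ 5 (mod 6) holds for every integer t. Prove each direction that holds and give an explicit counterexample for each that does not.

Not equivalent: only (⇐) holds.

(⇒) This fails: t = 1 gives 1 ≡ 1 (mod 2) but 1 ≡ 1 (mod 9), so the conjunction on the right does not hold.

(⇐) Conversely, if t ≡ 5 (mod 9) and t ≡ 5 (mod 6), then by the Chinese remainder theorem t ≡ 5 (mod 18). Since 5 ≡ 1 (mod 2) and 2 ∣ 18, we get t ≡ 1 (mod 2).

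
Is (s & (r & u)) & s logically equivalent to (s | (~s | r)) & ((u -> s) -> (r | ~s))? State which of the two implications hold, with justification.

(⟹) Assume the antecedent. If u is true, the antecedent forces (u = T, r = T, s = T), and the consequent holds there. If u is false, the antecedent cannot hold. Either way the consequent holds.

(⟸) This fails. Under u = F, r = F, s = F, the left side is false but the right side is true.

The forward direction holds; the converse fails.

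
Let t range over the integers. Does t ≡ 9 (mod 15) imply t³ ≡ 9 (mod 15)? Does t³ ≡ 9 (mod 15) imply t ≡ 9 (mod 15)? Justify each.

Both directions hold; the statement is true.

Converse. Suppose t³ ≡ 9 (mod 15). The only residue r in {0, …, 14} with r³ ≡ 9 (mod 15) is r = 9, so t ≡ 9 (mod 15).

Forward direction. Suppose t ≡ 9 (mod 15). Write t = 15j + 9. Then (15j + 9)³ = 3375j³ + 6075j² + 3645j + 729 = 15(225j³ + 405j² + 243j + 48) + 9, so t³ ≡ 9 (mod 15).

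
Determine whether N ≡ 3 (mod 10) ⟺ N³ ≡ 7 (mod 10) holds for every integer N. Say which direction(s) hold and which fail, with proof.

Both directions hold; the statement is true.

[⇒] Suppose N ≡ 3 (mod 10). Write N = 10j + 3. Then (10j + 3)³ = 1000j³ + 900j² + 270j + 27 = 10(100j³ + 90j² + 27j + 2) + 7, so N³ ≡ 7 (mod 10).

[⇐] Conversely, suppose N³ ≡ 7 (mod 10). The only residue r in {0, …, 9} with r³ ≡ 7 (mod 10) is r = 3, so N ≡ 3 (mod 10).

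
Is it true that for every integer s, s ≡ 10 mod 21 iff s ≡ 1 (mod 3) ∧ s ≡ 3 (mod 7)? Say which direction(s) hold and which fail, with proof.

(⇒) Suppose s ≡ 10 (mod 21); write s = 21j + 10. Since 3 ∣ 21, reducing mod 3 gives s ≡ 10 ≡ 1 (mod 3); since 7 ∣ 21, reducing mod 7 gives s ≡ 10 ≡ 3 (mod 7).

(⇐) Conversely, if s ≡ 1 (mod 3) and s ≡ 3 (mod 7), then by the Chinese remainder theorem s ≡ 10 (mod 21). This is exactly s ≡ 10 (mod 21).

Equivalent; both directions hold.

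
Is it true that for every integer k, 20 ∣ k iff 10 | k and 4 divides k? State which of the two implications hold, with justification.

The biconditional holds.

(⇒) If 20 ∣ k, write k = 20q. Since 20 = 2·10, k = 10·(2q), so 10 ∣ k; and since 20 = 5·4, k = 4·(5q), so 4 ∣ k.

(⇐) Suppose 10 ∣ k and 4 ∣ k. Any common multiple of 10 and 4 is a multiple of their lcm; here lcm(10, 4) = 10·4/gcd(10, 4) = 40/2 = 20, so 20 ∣ k.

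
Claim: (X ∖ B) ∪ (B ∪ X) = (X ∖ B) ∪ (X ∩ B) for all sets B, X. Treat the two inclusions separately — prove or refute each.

(⟹) This inclusion fails. Take B = {1}, X = ∅; then 1 ∈ (X ∖ B) ∪ (B ∪ X) but 1 ∉ (X ∖ B) ∪ (X ∩ B).

(⟸) Let x ∈ (X ∖ B) ∪ (X ∩ B). Then either x ∈ X and x ∉ B; or x ∈ B ∩ X. In each case x ∈ (X ∖ B) ∪ (B ∪ X), so (X ∖ B) ∪ (X ∩ B) ⊆ (X ∖ B) ∪ (B ∪ X).

(⊆) fails; (⊇) holds.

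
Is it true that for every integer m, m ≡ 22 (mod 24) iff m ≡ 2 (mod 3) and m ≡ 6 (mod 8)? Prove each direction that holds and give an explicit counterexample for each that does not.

(⇒) This fails: m = 22 gives 22 ≡ 22 (mod 24) but 22 ≡ 1 (mod 3), so the conjunction on the right does not hold.

(⇐) This fails: m = 14 satisfies both congruences on the right (14 ≡ 2 mod 3 and 14 ≡ 6 mod 8) yet 14 ≡ 14 (mod 24), not 22.

Neither implication holds.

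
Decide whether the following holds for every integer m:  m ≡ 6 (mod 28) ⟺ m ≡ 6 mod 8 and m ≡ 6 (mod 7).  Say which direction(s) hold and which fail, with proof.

(⇒) fails; (⇐) holds.

(⟹) This fails: m = 34 gives 34 ≡ 6 (mod 28) but 34 ≡ 2 (mod 8), so the conjunction on the right does not hold.

(⟸) Conversely, if m ≡ 6 (mod 8) and m ≡ 6 (mod 7), then by the Chinese remainder theorem m ≡ 6 (mod 56). Since 6 ≡ 6 (mod 28) and 28 ∣ 56, we get m ≡ 6 (mod 28).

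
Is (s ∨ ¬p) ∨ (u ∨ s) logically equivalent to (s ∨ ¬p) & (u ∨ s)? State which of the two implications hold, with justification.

The forward direction fails; the converse holds.

(⇐) Assume the antecedent. If p is true, the antecedent forces (p = T, u = F, s = T) or (p = T, u = T, s = T), and (s ∨ ¬p) ∨ (u ∨ s) holds there. If p is false, (s ∨ ¬p) ∨ (u ∨ s) reduces to true regardless of the other variables. Either way (s ∨ ¬p) ∨ (u ∨ s) holds.

(⇒) This fails. Under p = F, u = F, s = F, the left side is true but the right side is false.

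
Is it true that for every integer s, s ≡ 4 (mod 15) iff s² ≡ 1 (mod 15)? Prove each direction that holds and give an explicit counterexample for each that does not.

The forward direction holds; the converse fails.

(⟹) Suppose s ≡ 4 (mod 15). Write s = 15j + 4. Then (15j + 4)² = 225j² + 120j + 16 = 15(15j² + 8j + 1) + 1, so s² ≡ 1 (mod 15).

(⟸) This fails: take s = 1. Then 1² = 1 ≡ 1 (mod 15), yet 1 ≡ 1 (mod 15), not 4.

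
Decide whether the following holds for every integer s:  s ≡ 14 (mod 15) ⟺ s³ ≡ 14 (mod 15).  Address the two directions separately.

Equivalent; both directions hold.

(→) Suppose s ≡ 14 (mod 15). Write s = 15j + 14. Then (15j + 14)³ = 3375j³ + 9450j² + 8820j + 2744 = 15(225j³ + 630j² + 588j + 182) + 14, so s³ ≡ 14 (mod 15).

(←) Conversely, suppose s³ ≡ 14 (mod 15). The only residue r in {0, …, 14} with r³ ≡ 14 (mod 15) is r = 14, so s ≡ 14 (mod 15).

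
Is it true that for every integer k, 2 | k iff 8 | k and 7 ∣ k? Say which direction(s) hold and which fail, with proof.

(⇒) This fails: take k = 2. Certainly 2 ∣ 2, but 8 ∤ 2.

(⇐) Suppose 8 ∣ k and 7 ∣ k. Any common multiple of 8 and 7 is a multiple of their lcm; here gcd(8, 7) = 1, so lcm(8, 7) = 8·7 = 56, so 56 ∣ k. Since 2 ∣ 56, it follows that 2 ∣ k.

Only the reverse direction holds.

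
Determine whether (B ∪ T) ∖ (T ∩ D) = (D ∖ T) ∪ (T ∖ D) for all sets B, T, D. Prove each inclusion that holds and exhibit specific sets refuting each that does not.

Both inclusions fail.

Forward inclusion. This inclusion fails. Take B = {1}, T = ∅, D = ∅; then 1 ∈ (B ∪ T) ∖ (T ∩ D) but 1 ∉ (D ∖ T) ∪ (T ∖ D).

Reverse inclusion. This inclusion fails. Take B = ∅, T = ∅, D = {1}; then 1 ∈ (D ∖ T) ∪ (T ∖ D) but 1 ∉ (B ∪ T) ∖ (T ∩ D).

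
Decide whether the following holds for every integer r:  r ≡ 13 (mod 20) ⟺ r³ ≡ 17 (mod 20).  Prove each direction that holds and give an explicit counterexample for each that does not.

Both implications hold.

(←) Suppose r³ ≡ 17 (mod 20). The only residue r in {0, …, 19} with r³ ≡ 17 (mod 20) is r = 13, so r ≡ 13 (mod 20).

(→) Suppose r ≡ 13 (mod 20). Write r = 20j + 13. Then (20j + 13)³ = 8000j³ + 15600j² + 10140j + 2197 = 20(400j³ + 780j² + 507j + 109) + 17, so r³ ≡ 17 (mod 20).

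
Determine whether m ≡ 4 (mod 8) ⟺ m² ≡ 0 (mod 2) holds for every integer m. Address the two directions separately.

(⇒) holds; (⇐) fails.

Forward direction. Suppose m ≡ 4 (mod 8). Then m² ≡ 4² = 16 (mod 8), and since 2 ∣ 8, also m² ≡ 0 (mod 2).

Converse. This fails: take m = 0. Then 0² = 0 ≡ 0 (mod 2), yet 0 ≡ 0 (mod 8), not 4.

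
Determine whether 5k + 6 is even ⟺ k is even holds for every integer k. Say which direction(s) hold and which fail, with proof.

Both implications hold.

(⟸) Suppose k is even; write k = 2j. Then 5k + 6 = 5·(2j) + 6 = 2·5j + 6, which is even.

(⟹) Suppose 5k + 6 is even. Since 5 is odd, 5k and k have the same parity, so 5k + 6 ≡ k + 6 (mod 2). As 6 is even, 5k + 6 is even exactly when k is even. Thus k is even.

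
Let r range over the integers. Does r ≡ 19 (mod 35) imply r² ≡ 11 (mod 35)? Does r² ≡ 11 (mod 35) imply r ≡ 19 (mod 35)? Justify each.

(⇒) Suppose r ≡ 19 (mod 35). Write r = 35j + 19. Then (35j + 19)² = 1225j² + 1330j + 361 = 35(35j² + 38j + 10) + 11, so r² ≡ 11 (mod 35).

(⇐) This fails: take r = 9. Then 9² = 81 ≡ 11 (mod 35), yet 9 ≡ 9 (mod 35), not 19.

Only the forward implication holds.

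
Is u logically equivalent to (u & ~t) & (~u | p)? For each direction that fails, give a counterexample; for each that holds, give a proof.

(→) This fails. Under t = F, u = T, p = F, the left side is true but the right side is false.

(←) Assume the antecedent. If t is true, the antecedent cannot hold. If t is false, the antecedent forces (t = F, u = T, p = T), and u holds there. Either way u holds.

Not equivalent: only (⇐) holds.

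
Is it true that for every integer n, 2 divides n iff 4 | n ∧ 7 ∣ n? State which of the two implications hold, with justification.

The forward direction fails; the converse holds.

(⟸) Suppose 4 ∣ n and 7 ∣ n. Any common multiple of 4 and 7 is a multiple of their lcm; here gcd(4, 7) = 1, so lcm(4, 7) = 4·7 = 28, so 28 ∣ n. Since 2 ∣ 28, it follows that 2 ∣ n.

(⟹) This fails: take n = 2. Certainly 2 ∣ 2, but 4 ∤ 2.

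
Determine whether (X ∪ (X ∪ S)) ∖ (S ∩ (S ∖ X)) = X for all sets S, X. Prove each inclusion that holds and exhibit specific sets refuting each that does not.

The two sets are equal.

Reverse inclusion. Let x ∈ X. Then either x ∈ X and x ∉ S; or x ∈ S ∩ X. In each case x ∈ (X ∪ (X ∪ S)) ∖ (S ∩ (S ∖ X)), so X ⊆ (X ∪ (X ∪ S)) ∖ (S ∩ (S ∖ X)).

Forward inclusion. Let x ∈ (X ∪ (X ∪ S)) ∖ (S ∩ (S ∖ X)). Then either x ∈ X and x ∉ S; or x ∈ S ∩ X. In each case x ∈ X, so (X ∪ (X ∪ S)) ∖ (S ∩ (S ∖ X)) ⊆ X.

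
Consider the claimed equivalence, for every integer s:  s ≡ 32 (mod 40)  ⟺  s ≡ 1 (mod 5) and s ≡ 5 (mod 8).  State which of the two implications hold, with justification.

[⇒] This fails: s = 32 gives 32 ≡ 32 (mod 40) but 32 ≡ 2 (mod 5), so the conjunction on the right does not hold.

[⇐] This fails: s = 21 satisfies both congruences on the right (21 ≡ 1 mod 5 and 21 ≡ 5 mod 8) yet 21 ≡ 21 (mod 40), not 32.

Neither implication holds.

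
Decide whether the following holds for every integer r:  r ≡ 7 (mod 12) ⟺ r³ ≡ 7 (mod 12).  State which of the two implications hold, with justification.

The biconditional holds.

(⟹) Suppose r ≡ 7 (mod 12). Write r = 12j + 7. Then (12j + 7)³ = 1728j³ + 3024j² + 1764j + 343 = 12(144j³ + 252j² + 147j + 28) + 7, so r³ ≡ 7 (mod 12).

(⟸) For the converse, argue contrapositively. If r ≢ 7 (mod 12), then r is congruent to one of 0, 1, 2, 3, 4, 5, 6, 8, 9, 10, 11 modulo 12, and these give r³ ≡ 0, 1, 8, 3, 4, 5, 0, 8, 9, 4, 11 respectively — never 7.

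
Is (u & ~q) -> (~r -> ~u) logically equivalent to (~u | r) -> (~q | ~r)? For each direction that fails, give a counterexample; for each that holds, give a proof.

[⇒] This fails. Under r = T, u = F, q = T, the left side is true but the right side is false.

[⇐] This fails. Under r = F, u = T, q = F, the left side is false but the right side is true.

Neither direction holds.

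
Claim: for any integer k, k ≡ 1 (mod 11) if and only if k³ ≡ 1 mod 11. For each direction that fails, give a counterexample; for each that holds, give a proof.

(→) Suppose k ≡ 1 (mod 11). Write k = 11j + 1. Then (11j + 1)³ = 1331j³ + 363j² + 33j + 1 = 11(121j³ + 33j² + 3j) + 1, so k³ ≡ 1 (mod 11).

(←) Conversely, suppose k³ ≡ 1 (mod 11). The only residue r in {0, …, 10} with r³ ≡ 1 (mod 11) is r = 1, so k ≡ 1 (mod 11).

Equivalent; both directions hold.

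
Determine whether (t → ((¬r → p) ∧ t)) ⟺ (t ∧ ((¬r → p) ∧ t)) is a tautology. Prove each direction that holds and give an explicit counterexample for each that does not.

(⇒) This fails. Under r = F, t = F, p = F, the left side is true but the right side is false.

(⇐) Assume the antecedent. If r is true, t → ((¬r → p) ∧ t) reduces to true regardless of the other variables. If r is false, the antecedent forces (r = F, t = T, p = T), and t → ((¬r → p) ∧ t) holds there. Either way t → ((¬r → p) ∧ t) holds.

The forward direction fails; the converse holds.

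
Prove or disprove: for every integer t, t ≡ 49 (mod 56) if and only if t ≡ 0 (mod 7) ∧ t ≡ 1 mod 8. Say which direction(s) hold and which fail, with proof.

Equivalent; both directions hold.

Forward direction. Suppose t ≡ 49 (mod 56); write t = 56j + 49. Since 7 ∣ 56, reducing mod 7 gives t ≡ 49 ≡ 0 (mod 7); since 8 ∣ 56, reducing mod 8 gives t ≡ 49 ≡ 1 (mod 8).

Converse. If t ≡ 0 (mod 7) and t ≡ 1 (mod 8), then by the Chinese remainder theorem t ≡ 49 (mod 56). This is exactly t ≡ 49 (mod 56).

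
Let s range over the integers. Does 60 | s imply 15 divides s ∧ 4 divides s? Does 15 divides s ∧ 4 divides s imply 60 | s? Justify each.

Forward direction. If 60 ∣ s, write s = 60q. Since 60 = 4·15, s = 15·(4q), so 15 ∣ s; and since 60 = 15·4, s = 4·(15q), so 4 ∣ s.

Converse. Suppose 15 ∣ s and 4 ∣ s. Any common multiple of 15 and 4 is a multiple of their lcm; here gcd(15, 4) = 1, so lcm(15, 4) = 15·4 = 60, so 60 ∣ s.

Both directions hold; the statement is true.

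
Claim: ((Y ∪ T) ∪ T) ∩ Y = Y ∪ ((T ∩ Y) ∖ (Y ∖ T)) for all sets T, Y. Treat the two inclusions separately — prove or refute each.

The two sets are equal.

(⟹) Let x ∈ ((Y ∪ T) ∪ T) ∩ Y. Then either x ∈ Y and x ∉ T; or x ∈ T ∩ Y. In each case x ∈ Y ∪ ((T ∩ Y) ∖ (Y ∖ T)), so ((Y ∪ T) ∪ T) ∩ Y ⊆ Y ∪ ((T ∩ Y) ∖ (Y ∖ T)).

(⟸) Let x ∈ Y ∪ ((T ∩ Y) ∖ (Y ∖ T)). Then either x ∈ Y and x ∉ T; or x ∈ T ∩ Y. In each case x ∈ ((Y ∪ T) ∪ T) ∩ Y, so Y ∪ ((T ∩ Y) ∖ (Y ∖ T)) ⊆ ((Y ∪ T) ∪ T) ∩ Y.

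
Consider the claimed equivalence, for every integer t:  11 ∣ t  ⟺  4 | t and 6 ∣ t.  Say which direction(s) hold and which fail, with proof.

Both directions fail.

Forward direction. This fails: take t = 11. Certainly 11 ∣ 11, but 4 ∤ 11.

Converse. This fails: take t = 12. Both 4 ∣ 12 and 6 ∣ 12, yet 12 is not a multiple of 11 (since 12 = 1·11 + 1), so 11 ∤ 12.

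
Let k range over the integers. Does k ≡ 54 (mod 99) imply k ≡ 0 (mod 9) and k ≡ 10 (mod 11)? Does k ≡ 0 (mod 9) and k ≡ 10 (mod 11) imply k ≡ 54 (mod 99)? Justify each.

The biconditional holds.

[⇐] If k ≡ 0 (mod 9) and k ≡ 10 (mod 11), then by the Chinese remainder theorem k ≡ 54 (mod 99). This is exactly k ≡ 54 (mod 99).

[⇒] Suppose k ≡ 54 (mod 99); write k = 99j + 54. Since 9 ∣ 99, reducing mod 9 gives k ≡ 54 ≡ 0 (mod 9); since 11 ∣ 99, reducing mod 11 gives k ≡ 54 ≡ 10 (mod 11).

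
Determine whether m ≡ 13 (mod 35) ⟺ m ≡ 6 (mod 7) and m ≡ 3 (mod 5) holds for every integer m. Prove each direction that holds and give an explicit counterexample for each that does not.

Both implications hold.

Forward direction. Suppose m ≡ 13 (mod 35); write m = 35j + 13. Since 7 ∣ 35, reducing mod 7 gives m ≡ 13 ≡ 6 (mod 7); since 5 ∣ 35, reducing mod 5 gives m ≡ 13 ≡ 3 (mod 5).

Converse. If m ≡ 6 (mod 7) and m ≡ 3 (mod 5), then by the Chinese remainder theorem m ≡ 13 (mod 35). This is exactly m ≡ 13 (mod 35).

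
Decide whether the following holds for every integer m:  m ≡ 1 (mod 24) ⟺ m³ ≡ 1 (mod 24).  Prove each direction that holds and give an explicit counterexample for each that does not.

The biconditional holds.

(⟹) Suppose m ≡ 1 (mod 24). Write m = 24j + 1. Then (24j + 1)³ = 13824j³ + 1728j² + 72j + 1 = 24(576j³ + 72j² + 3j) + 1, so m³ ≡ 1 (mod 24).

(⟸) Conversely, suppose m³ ≡ 1 (mod 24). The only residue r in {0, …, 23} with r³ ≡ 1 (mod 24) is r = 1, so m ≡ 1 (mod 24).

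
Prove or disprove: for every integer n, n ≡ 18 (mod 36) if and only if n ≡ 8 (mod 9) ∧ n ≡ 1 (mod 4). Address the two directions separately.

(⇒) fails and (⇐) fails.

(→) This fails: n = 18 gives 18 ≡ 18 (mod 36) but 18 ≡ 0 (mod 9), so the conjunction on the right does not hold.

(←) This fails: n = 17 satisfies both congruences on the right (17 ≡ 8 mod 9 and 17 ≡ 1 mod 4) yet 17 ≡ 17 (mod 36), not 18.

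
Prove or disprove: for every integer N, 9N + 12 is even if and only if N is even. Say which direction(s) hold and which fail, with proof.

Equivalent; both directions hold.

Converse. Suppose N is even; write N = 2j. Then 9N + 12 = 9·(2j) + 12 = 2·9j + 12, which is even.

Forward direction. Suppose 9N + 12 is even. Since 9 is odd, 9N and N have the same parity, so 9N + 12 ≡ N + 12 (mod 2). As 12 is even, 9N + 12 is even exactly when N is even. Thus N is even.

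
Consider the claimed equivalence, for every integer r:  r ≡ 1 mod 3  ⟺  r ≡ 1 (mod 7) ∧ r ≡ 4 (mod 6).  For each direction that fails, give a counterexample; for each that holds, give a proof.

The forward direction fails; the converse holds.

(⟸) If r ≡ 1 (mod 7) and r ≡ 4 (mod 6), then by the Chinese remainder theorem r ≡ 22 (mod 42). Since 22 ≡ 1 (mod 3) and 3 ∣ 42, we get r ≡ 1 (mod 3).

(⟹) This fails: r = 1 gives 1 ≡ 1 (mod 3) but 1 ≡ 1 (mod 6), so the conjunction on the right does not hold.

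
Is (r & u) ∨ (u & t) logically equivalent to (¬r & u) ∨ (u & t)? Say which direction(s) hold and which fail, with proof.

Neither implication holds.

(→) This fails. Under u = T, r = T, t = F, the left side is true but the right side is false.

(←) This fails. Under u = T, r = F, t = F, the left side is false but the right side is true.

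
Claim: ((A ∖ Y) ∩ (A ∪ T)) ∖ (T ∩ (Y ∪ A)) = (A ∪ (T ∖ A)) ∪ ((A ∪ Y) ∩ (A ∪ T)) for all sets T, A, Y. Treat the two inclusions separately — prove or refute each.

(⟹) Let x ∈ ((A ∖ Y) ∩ (A ∪ T)) ∖ (T ∩ (Y ∪ A)). Then x ∈ A and x ∉ T, Y, from which x ∈ (A ∪ (T ∖ A)) ∪ ((A ∪ Y) ∩ (A ∪ T)).

(⟸) This inclusion fails. Take T = {1}, A = ∅, Y = ∅; then 1 ∈ (A ∪ (T ∖ A)) ∪ ((A ∪ Y) ∩ (A ∪ T)) but 1 ∉ ((A ∖ Y) ∩ (A ∪ T)) ∖ (T ∩ (Y ∪ A)).

(⊆) holds; (⊇) fails.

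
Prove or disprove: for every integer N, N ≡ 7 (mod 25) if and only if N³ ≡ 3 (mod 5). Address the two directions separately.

(⇒) Suppose N ≡ 7 (mod 25). Then N³ ≡ 7³ = 343 (mod 25), and since 5 ∣ 25, also N³ ≡ 3 (mod 5).

(⇐) This fails: take N = 2. Then 2³ = 8 ≡ 3 (mod 5), yet 2 ≡ 2 (mod 25), not 7.

Only the forward implication holds.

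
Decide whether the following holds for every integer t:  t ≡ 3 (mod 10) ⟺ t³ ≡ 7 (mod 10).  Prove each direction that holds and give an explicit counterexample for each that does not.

(→) Suppose t ≡ 3 (mod 10). Write t = 10j + 3. Then (10j + 3)³ = 1000j³ + 900j² + 270j + 27 = 10(100j³ + 90j² + 27j + 2) + 7, so t³ ≡ 7 (mod 10).

(←) For the converse, argue contrapositively. If t ≢ 3 (mod 10), then t is congruent to one of 0, 1, 2, 4, 5, 6, 7, 8, 9 modulo 10, and these give t³ ≡ 0, 1, 8, 4, 5, 6, 3, 2, 9 respectively — never 7.

Both directions hold; the statement is true.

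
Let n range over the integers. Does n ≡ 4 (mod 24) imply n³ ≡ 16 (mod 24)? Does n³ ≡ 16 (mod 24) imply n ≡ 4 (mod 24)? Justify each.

Not equivalent: only (⇒) holds.

Converse. This fails: take n = 10. Then 10³ = 1000 ≡ 16 (mod 24), yet 10 ≡ 10 (mod 24), not 4.

Forward direction. Suppose n ≡ 4 (mod 24). Write n = 24j + 4. Then (24j + 4)³ = 13824j³ + 6912j² + 1152j + 64 = 24(576j³ + 288j² + 48j + 2) + 16, so n³ ≡ 16 (mod 24).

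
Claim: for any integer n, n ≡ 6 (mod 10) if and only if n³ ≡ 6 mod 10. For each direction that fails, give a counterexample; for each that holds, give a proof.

(⇒) Suppose n ≡ 6 (mod 10). Write n = 10j + 6. Then (10j + 6)³ = 1000j³ + 1800j² + 1080j + 216 = 10(100j³ + 180j² + 108j + 21) + 6, so n³ ≡ 6 (mod 10).

(⇐) Conversely, suppose n³ ≡ 6 (mod 10). The only residue r in {0, …, 9} with r³ ≡ 6 (mod 10) is r = 6, so n ≡ 6 (mod 10).

Both directions hold.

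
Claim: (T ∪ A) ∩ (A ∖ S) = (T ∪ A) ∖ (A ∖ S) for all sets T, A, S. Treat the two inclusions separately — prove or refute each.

(⟹) This inclusion fails. Take T = ∅, A = {1}, S = ∅; then 1 ∈ (T ∪ A) ∩ (A ∖ S) but 1 ∉ (T ∪ A) ∖ (A ∖ S).

(⟸) This inclusion fails. Take T = {1}, A = ∅, S = ∅; then 1 ∈ (T ∪ A) ∖ (A ∖ S) but 1 ∉ (T ∪ A) ∩ (A ∖ S).

Neither inclusion holds.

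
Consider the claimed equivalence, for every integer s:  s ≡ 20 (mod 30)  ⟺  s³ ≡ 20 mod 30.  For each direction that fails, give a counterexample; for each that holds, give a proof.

Both directions hold; the statement is true.

(→) Suppose s ≡ 20 (mod 30). Write s = 30j + 20. Then (30j + 20)³ = 27000j³ + 54000j² + 36000j + 8000 = 30(900j³ + 1800j² + 1200j + 266) + 20, so s³ ≡ 20 (mod 30).

(←) Conversely, suppose s³ ≡ 20 (mod 30). The only residue r in {0, …, 29} with r³ ≡ 20 (mod 30) is r = 20, so s ≡ 20 (mod 30).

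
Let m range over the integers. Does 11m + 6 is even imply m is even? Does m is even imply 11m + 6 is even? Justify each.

Both directions hold; the statement is true.

Converse. Suppose m is even; write m = 2j. Then 11m + 6 = 11·(2j) + 6 = 2·11j + 6, which is even.

Forward direction. Suppose 11m + 6 is even. Since 11 is odd, 11m and m have the same parity, so 11m + 6 ≡ m + 6 (mod 2). As 6 is even, 11m + 6 is even exactly when m is even. Thus m is even.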